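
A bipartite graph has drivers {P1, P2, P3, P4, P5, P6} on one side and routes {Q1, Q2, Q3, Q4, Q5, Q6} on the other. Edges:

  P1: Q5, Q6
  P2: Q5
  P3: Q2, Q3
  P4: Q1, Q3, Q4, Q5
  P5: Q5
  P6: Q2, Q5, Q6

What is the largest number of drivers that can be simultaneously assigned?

5

Unit-capacity flow: source→left, listed edges, right→sink; max matching = max flow.
Augmenting path P1→Q5 (+1); matched 1.
Augmenting path P3→Q2 (+1); matched 2.
Augmenting path P4→Q1 (+1); matched 3.
Augmenting path P6→Q6 (+1); matched 4.
Augmenting path P2→Q5→P1→Q6→P6→Q2→P3→Q3 (+1); matched 5.
No augmenting path remains; maximum matching = 5.
König certificate: {P1, P3, P4, P6, Q5} is a vertex cover of size 5 (every listed pair touches it), so no matching can be larger.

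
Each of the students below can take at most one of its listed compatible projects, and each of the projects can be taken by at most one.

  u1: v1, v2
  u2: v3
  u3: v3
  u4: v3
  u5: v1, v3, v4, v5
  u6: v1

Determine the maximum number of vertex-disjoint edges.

4

Unit-capacity flow: source→left, listed edges, right→sink; max matching = max flow.
Augmenting path u1→v1 (+1); matched 1.
Augmenting path u2→v3 (+1); matched 2.
Augmenting path u5→v4 (+1); matched 3.
Augmenting path u6→v1→u1→v2 (+1); matched 4.
No augmenting path remains; maximum matching = 4.
König certificate: {u1, u5, u6, v3} is a vertex cover of size 4 (every listed pair touches it), so no matching can be larger.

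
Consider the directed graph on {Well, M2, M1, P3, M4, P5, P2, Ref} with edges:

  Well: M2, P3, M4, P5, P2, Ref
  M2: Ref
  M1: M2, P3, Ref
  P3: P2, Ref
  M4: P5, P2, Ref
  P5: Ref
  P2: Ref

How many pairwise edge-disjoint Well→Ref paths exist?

Assign every edge capacity 1; by Menger, the answer equals the max flow.
Path Well→Ref (+1); total 1.
Path Well→M2→Ref (+1); total 2.
Path Well→P3→Ref (+1); total 3.
Path Well→M4→Ref (+1); total 4.
Path Well→P5→Ref (+1); total 5.
Path Well→P2→Ref (+1); total 6.
No residual Well→Ref path; max flow = 6.
Certifying cut of size 6: {Well→M2, Well→M4, Well→P2, Well→P3, Well→P5, Well→Ref}.

6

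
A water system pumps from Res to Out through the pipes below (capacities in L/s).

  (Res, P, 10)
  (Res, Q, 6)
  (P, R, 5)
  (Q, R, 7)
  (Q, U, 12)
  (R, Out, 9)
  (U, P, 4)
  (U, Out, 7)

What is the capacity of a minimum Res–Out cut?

11

Augment Res→P→R→Out: bottleneck 5, flow now 5.
Augment Res→Q→R→Out: bottleneck 4, flow now 9.
Augment Res→Q→U→Out: bottleneck 2, flow now 11.
No augmenting path remains; maximum flow = 11.
By max-flow min-cut, the minimum cut capacity equals the max flow.
In the residual graph, reachable from Res: {Res, P}.
Min-cut edges: Res→Q (6), P→R (5); capacity 6 + 5 = 11.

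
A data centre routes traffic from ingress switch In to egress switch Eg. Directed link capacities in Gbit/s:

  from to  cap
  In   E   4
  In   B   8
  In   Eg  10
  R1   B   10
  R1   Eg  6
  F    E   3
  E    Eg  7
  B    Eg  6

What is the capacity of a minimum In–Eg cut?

Augment In→Eg: bottleneck 10, flow now 10.
Augment In→E→Eg: bottleneck 4, flow now 14.
Augment In→B→Eg: bottleneck 6, flow now 20.
No augmenting path remains; maximum flow = 20.
By max-flow min-cut, the minimum cut capacity equals the max flow.
In the residual graph, reachable from In: {In, B}.
Min-cut edges: In→E (4), In→Eg (10), B→Eg (6); capacity 4 + 10 + 6 = 20.

20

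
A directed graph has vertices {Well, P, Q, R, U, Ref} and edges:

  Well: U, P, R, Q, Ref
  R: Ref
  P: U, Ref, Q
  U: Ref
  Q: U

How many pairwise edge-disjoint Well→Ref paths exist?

4

Assign every edge capacity 1; by Menger, the answer equals the max flow.
Path Well→Ref (+1); total 1.
Path Well→P→Ref (+1); total 2.
Path Well→R→Ref (+1); total 3.
Path Well→U→Ref (+1); total 4.
No residual Well→Ref path; max flow = 4.
Certifying cut of size 4: {U→Ref, Well→P, Well→R, Well→Ref}.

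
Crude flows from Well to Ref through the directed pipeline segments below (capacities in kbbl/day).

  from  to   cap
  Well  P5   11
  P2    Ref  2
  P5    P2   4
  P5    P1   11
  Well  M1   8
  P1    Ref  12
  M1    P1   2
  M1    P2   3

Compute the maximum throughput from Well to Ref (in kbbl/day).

14

Augment Well→M1→P2→Ref: bottleneck 2, flow now 2.
Augment Well→M1→P1→Ref: bottleneck 2, flow now 4.
Augment Well→P5→P1→Ref: bottleneck 10, flow now 14.
No augmenting path remains; maximum flow = 14.
In the residual graph, reachable from Well: {Well, M1, P5, P2, P1}.
Min-cut edges: P2→Ref (2), P1→Ref (12); capacity 2 + 12 = 14.
This cut is saturated, so no flow can exceed 14.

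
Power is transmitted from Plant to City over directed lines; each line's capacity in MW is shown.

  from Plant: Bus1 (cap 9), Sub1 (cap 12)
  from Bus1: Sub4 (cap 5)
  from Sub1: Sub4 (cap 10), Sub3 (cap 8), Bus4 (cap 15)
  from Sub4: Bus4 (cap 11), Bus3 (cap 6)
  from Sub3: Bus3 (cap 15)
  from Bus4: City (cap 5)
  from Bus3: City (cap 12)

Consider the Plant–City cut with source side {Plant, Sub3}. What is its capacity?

Edges leaving {Plant, Sub3}: Plant→Bus1 (9), Plant→Sub1 (12), Sub3→Bus3 (15).
Cut capacity = 9 + 12 + 15 = 36.

36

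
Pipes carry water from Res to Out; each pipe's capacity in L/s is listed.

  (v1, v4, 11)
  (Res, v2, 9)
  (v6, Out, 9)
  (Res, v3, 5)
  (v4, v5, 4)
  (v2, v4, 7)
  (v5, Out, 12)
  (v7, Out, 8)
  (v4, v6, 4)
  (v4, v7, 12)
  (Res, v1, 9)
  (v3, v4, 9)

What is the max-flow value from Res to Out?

16

Augment Res→v1→v4→v5→Out: bottleneck 4, flow now 4.
Augment Res→v1→v4→v6→Out: bottleneck 4, flow now 8.
Augment Res→v1→v4→v7→Out: bottleneck 1, flow now 9.
Augment Res→v2→v4→v7→Out: bottleneck 7, flow now 16.
No augmenting path remains; maximum flow = 16.
In the residual graph, reachable from Res: {Res, v1, v2, v3, v4, v7}.
Min-cut edges: v4→v5 (4), v4→v6 (4), v7→Out (8); capacity 4 + 4 + 8 = 16.
This cut is saturated, so no flow can exceed 16.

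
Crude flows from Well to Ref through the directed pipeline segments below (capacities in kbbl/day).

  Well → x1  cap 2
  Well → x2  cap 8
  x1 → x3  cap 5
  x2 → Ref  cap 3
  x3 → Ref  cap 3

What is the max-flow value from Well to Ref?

Augment Well→x2→Ref: bottleneck 3, flow now 3.
Augment Well→x1→x3→Ref: bottleneck 2, flow now 5.
No augmenting path remains; maximum flow = 5.
In the residual graph, reachable from Well: {Well, x2}.
Min-cut edges: Well→x1 (2), x2→Ref (3); capacity 2 + 3 = 5.
This cut is saturated, so no flow can exceed 5.

5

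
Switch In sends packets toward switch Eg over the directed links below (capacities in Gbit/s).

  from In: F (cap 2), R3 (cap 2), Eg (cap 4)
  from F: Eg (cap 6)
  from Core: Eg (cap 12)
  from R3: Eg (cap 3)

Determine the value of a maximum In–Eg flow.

8

Augment In→Eg: bottleneck 4, flow now 4.
Augment In→F→Eg: bottleneck 2, flow now 6.
Augment In→R3→Eg: bottleneck 2, flow now 8.
No augmenting path remains; maximum flow = 8.
In the residual graph, reachable from In: {In}.
Min-cut edges: In→F (2), In→R3 (2), In→Eg (4); capacity 2 + 2 + 4 = 8.
This cut is saturated, so no flow can exceed 8.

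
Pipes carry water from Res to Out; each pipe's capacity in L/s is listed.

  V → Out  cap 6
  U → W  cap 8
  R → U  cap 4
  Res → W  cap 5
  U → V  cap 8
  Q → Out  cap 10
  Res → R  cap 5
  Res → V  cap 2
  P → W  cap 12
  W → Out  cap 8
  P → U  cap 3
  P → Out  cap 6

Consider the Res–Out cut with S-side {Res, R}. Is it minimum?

Yes — it is a minimum cut (capacity 11).

Given cut capacity: 2 + 5 + 4 = 11.
Augment Res→V→Out: bottleneck 2, flow now 2.
Augment Res→W→Out: bottleneck 5, flow now 7.
Augment Res→R→U→V→Out: bottleneck 4, flow now 11.
No augmenting path remains; maximum flow = 11.
Cut capacity 11 equals the max flow, so it is a minimum cut.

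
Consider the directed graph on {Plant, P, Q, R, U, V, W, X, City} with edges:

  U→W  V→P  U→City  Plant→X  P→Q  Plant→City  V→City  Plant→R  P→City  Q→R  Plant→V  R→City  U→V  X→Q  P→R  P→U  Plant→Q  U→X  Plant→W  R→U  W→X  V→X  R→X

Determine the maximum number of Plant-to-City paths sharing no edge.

Assign every edge capacity 1; by Menger, the answer equals the max flow.
Path Plant→City (+1); total 1.
Path Plant→R→City (+1); total 2.
Path Plant→V→City (+1); total 3.
Path Plant→Q→R→U→City (+1); total 4.
No residual Plant→City path; max flow = 4.
Certifying cut of size 4: {Plant→City, Plant→R, Plant→V, Q→R}.

4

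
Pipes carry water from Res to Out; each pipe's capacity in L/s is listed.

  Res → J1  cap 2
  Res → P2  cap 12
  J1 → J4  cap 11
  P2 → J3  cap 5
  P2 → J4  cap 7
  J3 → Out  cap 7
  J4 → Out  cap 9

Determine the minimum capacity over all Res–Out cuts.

Augment Res→J1→J4→Out: bottleneck 2, flow now 2.
Augment Res→P2→J3→Out: bottleneck 5, flow now 7.
Augment Res→P2→J4→Out: bottleneck 7, flow now 14.
No augmenting path remains; maximum flow = 14.
By max-flow min-cut, the minimum cut capacity equals the max flow.
In the residual graph, reachable from Res: {Res}.
Min-cut edges: Res→J1 (2), Res→P2 (12); capacity 2 + 12 = 14.

14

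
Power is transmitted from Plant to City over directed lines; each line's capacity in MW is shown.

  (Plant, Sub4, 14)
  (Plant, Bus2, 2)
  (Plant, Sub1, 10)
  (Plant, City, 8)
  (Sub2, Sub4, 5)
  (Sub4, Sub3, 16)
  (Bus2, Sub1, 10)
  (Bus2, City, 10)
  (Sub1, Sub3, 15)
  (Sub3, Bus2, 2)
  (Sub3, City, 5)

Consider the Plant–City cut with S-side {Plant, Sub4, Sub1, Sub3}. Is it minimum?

Given cut capacity: 2 + 8 + 2 + 5 = 17.
Augment Plant→City: bottleneck 8, flow now 8.
Augment Plant→Bus2→City: bottleneck 2, flow now 10.
Augment Plant→Sub4→Sub3→City: bottleneck 5, flow now 15.
Augment Plant→Sub4→Sub3→Bus2→City: bottleneck 2, flow now 17.
No augmenting path remains; maximum flow = 17.
Cut capacity 17 equals the max flow, so it is a minimum cut.

Yes — it is a minimum cut (capacity 17).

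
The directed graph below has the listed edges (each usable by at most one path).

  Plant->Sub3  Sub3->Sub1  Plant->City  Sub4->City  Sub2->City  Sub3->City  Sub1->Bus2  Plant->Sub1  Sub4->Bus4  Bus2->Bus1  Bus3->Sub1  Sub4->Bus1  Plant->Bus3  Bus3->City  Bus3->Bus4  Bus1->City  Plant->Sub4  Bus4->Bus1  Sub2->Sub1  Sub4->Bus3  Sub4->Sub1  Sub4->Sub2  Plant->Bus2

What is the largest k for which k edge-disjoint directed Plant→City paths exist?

5

Assign every edge capacity 1; by Menger, the answer equals the max flow.
Path Plant→City (+1); total 1.
Path Plant→Sub4→City (+1); total 2.
Path Plant→Bus3→City (+1); total 3.
Path Plant→Sub3→City (+1); total 4.
Path Plant→Bus2→Bus1→City (+1); total 5.
No residual Plant→City path; max flow = 5.
Certifying cut of size 5: {Bus2→Bus1, Plant→Bus3, Plant→City, Plant→Sub3, Plant→Sub4}.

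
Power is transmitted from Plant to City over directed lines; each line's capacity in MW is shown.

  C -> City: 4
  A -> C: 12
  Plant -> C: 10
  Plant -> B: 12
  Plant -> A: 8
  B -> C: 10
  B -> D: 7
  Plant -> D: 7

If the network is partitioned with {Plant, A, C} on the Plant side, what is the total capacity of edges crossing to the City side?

23

Edges leaving {Plant, A, C}: Plant→B (12), Plant→D (7), C→City (4).
Cut capacity = 12 + 7 + 4 = 23.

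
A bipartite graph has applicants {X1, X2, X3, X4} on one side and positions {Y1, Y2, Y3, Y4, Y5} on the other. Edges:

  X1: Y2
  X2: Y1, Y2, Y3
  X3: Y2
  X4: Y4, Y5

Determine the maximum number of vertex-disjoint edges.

3

Unit-capacity flow: source→left, listed edges, right→sink; max matching = max flow.
Augmenting path X1→Y2 (+1); matched 1.
Augmenting path X2→Y1 (+1); matched 2.
Augmenting path X4→Y4 (+1); matched 3.
No augmenting path remains; maximum matching = 3.
König certificate: {X2, X4, Y2} is a vertex cover of size 3 (every listed pair touches it), so no matching can be larger.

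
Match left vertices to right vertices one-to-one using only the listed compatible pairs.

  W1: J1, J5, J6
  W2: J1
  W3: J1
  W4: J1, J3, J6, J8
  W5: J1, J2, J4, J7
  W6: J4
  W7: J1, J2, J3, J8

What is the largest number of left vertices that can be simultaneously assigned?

Unit-capacity flow: source→left, listed edges, right→sink; max matching = max flow.
Augmenting path W1→J1 (+1); matched 1.
Augmenting path W4→J3 (+1); matched 2.
Augmenting path W5→J2 (+1); matched 3.
Augmenting path W6→J4 (+1); matched 4.
Augmenting path W7→J8 (+1); matched 5.
Augmenting path W2→J1→W1→J5 (+1); matched 6.
No augmenting path remains; maximum matching = 6.
König certificate: {W1, W4, W5, W6, W7, J1} is a vertex cover of size 6 (every listed pair touches it), so no matching can be larger.

6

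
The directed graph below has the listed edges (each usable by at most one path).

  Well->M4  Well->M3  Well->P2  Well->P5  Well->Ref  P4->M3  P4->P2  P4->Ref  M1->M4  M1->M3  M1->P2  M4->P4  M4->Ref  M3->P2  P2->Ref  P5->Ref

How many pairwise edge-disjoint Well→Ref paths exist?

Assign every edge capacity 1; by Menger, the answer equals the max flow.
Path Well→Ref (+1); total 1.
Path Well→M4→Ref (+1); total 2.
Path Well→P2→Ref (+1); total 3.
Path Well→P5→Ref (+1); total 4.
No residual Well→Ref path; max flow = 4.
Certifying cut of size 4: {P2→Ref, Well→M4, Well→P5, Well→Ref}.

4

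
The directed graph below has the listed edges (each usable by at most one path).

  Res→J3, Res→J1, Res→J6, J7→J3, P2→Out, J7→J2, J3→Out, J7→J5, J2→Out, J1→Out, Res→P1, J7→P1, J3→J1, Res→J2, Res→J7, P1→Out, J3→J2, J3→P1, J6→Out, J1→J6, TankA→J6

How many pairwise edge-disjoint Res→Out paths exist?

5

Assign every edge capacity 1; by Menger, the answer equals the max flow.
Path Res→J3→Out (+1); total 1.
Path Res→J1→Out (+1); total 2.
Path Res→J2→Out (+1); total 3.
Path Res→P1→Out (+1); total 4.
Path Res→J6→Out (+1); total 5.
No residual Res→Out path; max flow = 5.
Certifying cut of size 5: {J1→Out, J2→Out, J3→Out, J6→Out, P1→Out}.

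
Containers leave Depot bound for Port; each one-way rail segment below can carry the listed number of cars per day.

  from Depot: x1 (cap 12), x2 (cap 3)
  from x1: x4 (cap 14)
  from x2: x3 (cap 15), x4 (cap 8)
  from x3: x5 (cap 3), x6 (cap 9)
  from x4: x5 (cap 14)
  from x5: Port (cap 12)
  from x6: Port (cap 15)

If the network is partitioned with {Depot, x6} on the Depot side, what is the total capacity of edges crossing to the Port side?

Edges leaving {Depot, x6}: Depot→x1 (12), Depot→x2 (3), x6→Port (15).
Cut capacity = 12 + 3 + 15 = 30.

30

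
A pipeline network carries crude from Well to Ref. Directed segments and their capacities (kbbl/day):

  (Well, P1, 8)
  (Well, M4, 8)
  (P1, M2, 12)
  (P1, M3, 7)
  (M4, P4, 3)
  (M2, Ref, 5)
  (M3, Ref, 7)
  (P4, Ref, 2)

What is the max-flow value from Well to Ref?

10

Augment Well→P1→M2→Ref: bottleneck 5, flow now 5.
Augment Well→P1→M3→Ref: bottleneck 3, flow now 8.
Augment Well→M4→P4→Ref: bottleneck 2, flow now 10.
No augmenting path remains; maximum flow = 10.
In the residual graph, reachable from Well: {Well, M4, P4}.
Min-cut edges: Well→P1 (8), P4→Ref (2); capacity 8 + 2 = 10.
This cut is saturated, so no flow can exceed 10.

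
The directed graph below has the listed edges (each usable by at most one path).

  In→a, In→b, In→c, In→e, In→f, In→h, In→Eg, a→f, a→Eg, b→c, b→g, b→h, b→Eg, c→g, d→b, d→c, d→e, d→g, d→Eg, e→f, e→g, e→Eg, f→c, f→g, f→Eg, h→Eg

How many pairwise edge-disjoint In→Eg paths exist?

Assign every edge capacity 1; by Menger, the answer equals the max flow.
Path In→Eg (+1); total 1.
Path In→a→Eg (+1); total 2.
Path In→b→Eg (+1); total 3.
Path In→e→Eg (+1); total 4.
Path In→f→Eg (+1); total 5.
Path In→h→Eg (+1); total 6.
No residual In→Eg path; max flow = 6.
Certifying cut of size 6: {In→Eg, In→a, In→b, In→e, In→f, In→h}.

6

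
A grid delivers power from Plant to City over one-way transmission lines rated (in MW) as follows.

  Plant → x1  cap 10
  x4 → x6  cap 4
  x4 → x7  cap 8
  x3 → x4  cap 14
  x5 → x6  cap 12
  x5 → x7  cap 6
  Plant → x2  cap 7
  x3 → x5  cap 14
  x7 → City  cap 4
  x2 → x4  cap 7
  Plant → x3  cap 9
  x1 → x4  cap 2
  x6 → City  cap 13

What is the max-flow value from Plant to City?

17

Augment Plant→x1→x4→x6→City: bottleneck 2, flow now 2.
Augment Plant→x2→x4→x6→City: bottleneck 2, flow now 4.
Augment Plant→x2→x4→x7→City: bottleneck 4, flow now 8.
Augment Plant→x3→x5→x6→City: bottleneck 9, flow now 17.
No augmenting path remains; maximum flow = 17.
In the residual graph, reachable from Plant: {Plant, x1, x2, x4, x7}.
Min-cut edges: Plant→x3 (9), x4→x6 (4), x7→City (4); capacity 9 + 4 + 4 = 17.
This cut is saturated, so no flow can exceed 17.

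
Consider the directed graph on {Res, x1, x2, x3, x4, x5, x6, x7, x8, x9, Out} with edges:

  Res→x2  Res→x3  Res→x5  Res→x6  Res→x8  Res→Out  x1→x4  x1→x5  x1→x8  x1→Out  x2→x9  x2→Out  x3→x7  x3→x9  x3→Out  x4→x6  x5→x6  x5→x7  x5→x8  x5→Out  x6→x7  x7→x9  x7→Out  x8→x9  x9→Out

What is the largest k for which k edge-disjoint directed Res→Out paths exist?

6

Assign every edge capacity 1; by Menger, the answer equals the max flow.
Path Res→Out (+1); total 1.
Path Res→x2→Out (+1); total 2.
Path Res→x3→Out (+1); total 3.
Path Res→x5→Out (+1); total 4.
Path Res→x6→x7→Out (+1); total 5.
Path Res→x8→x9→Out (+1); total 6.
No residual Res→Out path; max flow = 6.
Certifying cut of size 6: {Res→Out, Res→x2, Res→x3, Res→x5, Res→x6, Res→x8}.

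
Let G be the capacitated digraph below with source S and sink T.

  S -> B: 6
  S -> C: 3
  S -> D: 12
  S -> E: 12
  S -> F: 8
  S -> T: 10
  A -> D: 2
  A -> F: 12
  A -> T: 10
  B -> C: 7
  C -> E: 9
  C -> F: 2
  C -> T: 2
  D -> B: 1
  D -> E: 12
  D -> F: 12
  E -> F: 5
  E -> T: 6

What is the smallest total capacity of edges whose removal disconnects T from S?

Augment S→T: bottleneck 10, flow now 10.
Augment S→C→T: bottleneck 2, flow now 12.
Augment S→E→T: bottleneck 6, flow now 18.
No augmenting path remains; maximum flow = 18.
By max-flow min-cut, the minimum cut capacity equals the max flow.
In the residual graph, reachable from S: {S, B, C, D, E, F}.
Min-cut edges: S→T (10), C→T (2), E→T (6); capacity 10 + 2 + 6 = 18.

18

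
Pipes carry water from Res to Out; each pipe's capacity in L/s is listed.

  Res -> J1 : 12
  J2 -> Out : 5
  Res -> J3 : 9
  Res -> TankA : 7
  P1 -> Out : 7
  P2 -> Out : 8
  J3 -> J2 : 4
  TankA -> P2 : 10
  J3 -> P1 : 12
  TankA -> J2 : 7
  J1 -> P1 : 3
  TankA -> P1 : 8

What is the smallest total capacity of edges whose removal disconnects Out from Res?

18

Augment Res→TankA→J2→Out: bottleneck 5, flow now 5.
Augment Res→TankA→P2→Out: bottleneck 2, flow now 7.
Augment Res→J3→P1→Out: bottleneck 7, flow now 14.
Augment Res→J3→J2→TankA→P2→Out: bottleneck 2, flow now 16. (uses reverse residual edge)
Augment Res→J1→P1→J3→J2→TankA→P2→Out: bottleneck 2, flow now 18. (uses reverse residual edge)
No augmenting path remains; maximum flow = 18.
By max-flow min-cut, the minimum cut capacity equals the max flow.
In the residual graph, reachable from Res: {Res, J3, J1, P1}.
Min-cut edges: Res→TankA (7), J3→J2 (4), P1→Out (7); capacity 7 + 4 + 7 = 18.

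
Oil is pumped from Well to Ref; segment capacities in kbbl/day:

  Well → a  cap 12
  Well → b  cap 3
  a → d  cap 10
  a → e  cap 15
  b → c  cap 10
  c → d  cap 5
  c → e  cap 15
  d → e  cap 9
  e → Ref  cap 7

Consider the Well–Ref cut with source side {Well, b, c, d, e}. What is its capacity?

19

Edges leaving {Well, b, c, d, e}: Well→a (12), e→Ref (7).
Cut capacity = 12 + 7 = 19.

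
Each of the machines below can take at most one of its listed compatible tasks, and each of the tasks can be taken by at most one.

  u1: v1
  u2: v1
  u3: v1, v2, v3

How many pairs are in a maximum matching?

2

Unit-capacity flow: source→left, listed edges, right→sink; max matching = max flow.
Augmenting path u1→v1 (+1); matched 1.
Augmenting path u3→v2 (+1); matched 2.
No augmenting path remains; maximum matching = 2.
König certificate: {u3, v1} is a vertex cover of size 2 (every listed pair touches it), so no matching can be larger.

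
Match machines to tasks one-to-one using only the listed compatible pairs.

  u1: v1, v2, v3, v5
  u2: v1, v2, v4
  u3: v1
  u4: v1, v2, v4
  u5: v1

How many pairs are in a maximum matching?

Unit-capacity flow: source→left, listed edges, right→sink; max matching = max flow.
Augmenting path u1→v1 (+1); matched 1.
Augmenting path u2→v2 (+1); matched 2.
Augmenting path u4→v4 (+1); matched 3.
Augmenting path u3→v1→u1→v3 (+1); matched 4.
No augmenting path remains; maximum matching = 4.
König certificate: {u1, u2, u4, v1} is a vertex cover of size 4 (every listed pair touches it), so no matching can be larger.

4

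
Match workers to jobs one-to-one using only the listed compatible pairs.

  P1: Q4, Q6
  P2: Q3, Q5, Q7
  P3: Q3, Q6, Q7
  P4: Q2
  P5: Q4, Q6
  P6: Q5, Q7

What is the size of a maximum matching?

6

Unit-capacity flow: source→left, listed edges, right→sink; max matching = max flow.
Augmenting path P1→Q4 (+1); matched 1.
Augmenting path P2→Q3 (+1); matched 2.
Augmenting path P3→Q6 (+1); matched 3.
Augmenting path P4→Q2 (+1); matched 4.
Augmenting path P6→Q5 (+1); matched 5.
Augmenting path P5→Q6→P3→Q7 (+1); matched 6.
No augmenting path remains; maximum matching = 6.
König certificate: {P1, P2, P3, P4, P5, P6} is a vertex cover of size 6 (every listed pair touches it), so no matching can be larger.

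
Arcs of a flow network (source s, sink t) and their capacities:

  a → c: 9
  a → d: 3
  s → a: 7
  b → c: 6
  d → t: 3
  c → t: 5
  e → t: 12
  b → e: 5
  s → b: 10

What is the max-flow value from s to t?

Augment s→a→c→t: bottleneck 5, flow now 5.
Augment s→a→d→t: bottleneck 2, flow now 7.
Augment s→b→e→t: bottleneck 5, flow now 12.
Augment s→b→c→a→d→t: bottleneck 1, flow now 13. (uses reverse residual edge)
No augmenting path remains; maximum flow = 13.
In the residual graph, reachable from s: {s, a, b, c}.
Min-cut edges: a→d (3), b→e (5), c→t (5); capacity 3 + 5 + 5 = 13.
This cut is saturated, so no flow can exceed 13.

13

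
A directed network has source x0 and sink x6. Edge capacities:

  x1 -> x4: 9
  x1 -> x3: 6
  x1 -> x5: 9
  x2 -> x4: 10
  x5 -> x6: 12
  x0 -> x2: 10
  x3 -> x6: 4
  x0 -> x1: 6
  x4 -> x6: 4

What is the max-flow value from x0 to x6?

Augment x0→x1→x3→x6: bottleneck 4, flow now 4.
Augment x0→x1→x4→x6: bottleneck 2, flow now 6.
Augment x0→x2→x4→x6: bottleneck 2, flow now 8.
Augment x0→x2→x4→x1→x5→x6: bottleneck 2, flow now 10. (uses reverse residual edge)
No augmenting path remains; maximum flow = 10.
In the residual graph, reachable from x0: {x0, x2, x4}.
Min-cut edges: x0→x1 (6), x4→x6 (4); capacity 6 + 4 = 10.
This cut is saturated, so no flow can exceed 10.

10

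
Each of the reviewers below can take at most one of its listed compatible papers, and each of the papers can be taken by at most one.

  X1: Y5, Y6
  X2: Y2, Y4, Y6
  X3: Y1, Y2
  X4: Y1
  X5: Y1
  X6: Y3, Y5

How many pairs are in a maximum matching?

5

Unit-capacity flow: source→left, listed edges, right→sink; max matching = max flow.
Augmenting path X1→Y5 (+1); matched 1.
Augmenting path X2→Y2 (+1); matched 2.
Augmenting path X3→Y1 (+1); matched 3.
Augmenting path X6→Y3 (+1); matched 4.
Augmenting path X4→Y1→X3→Y2→X2→Y4 (+1); matched 5.
No augmenting path remains; maximum matching = 5.
König certificate: {X1, X2, X3, X6, Y1} is a vertex cover of size 5 (every listed pair touches it), so no matching can be larger.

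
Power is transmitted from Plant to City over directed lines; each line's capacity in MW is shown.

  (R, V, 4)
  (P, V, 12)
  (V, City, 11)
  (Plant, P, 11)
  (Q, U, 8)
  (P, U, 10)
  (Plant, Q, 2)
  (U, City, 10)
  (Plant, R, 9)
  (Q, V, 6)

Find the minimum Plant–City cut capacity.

Augment Plant→P→U→City: bottleneck 10, flow now 10.
Augment Plant→P→V→City: bottleneck 1, flow now 11.
Augment Plant→Q→V→City: bottleneck 2, flow now 13.
Augment Plant→R→V→City: bottleneck 4, flow now 17.
No augmenting path remains; maximum flow = 17.
By max-flow min-cut, the minimum cut capacity equals the max flow.
In the residual graph, reachable from Plant: {Plant, R}.
Min-cut edges: Plant→P (11), Plant→Q (2), R→V (4); capacity 11 + 2 + 4 = 17.

17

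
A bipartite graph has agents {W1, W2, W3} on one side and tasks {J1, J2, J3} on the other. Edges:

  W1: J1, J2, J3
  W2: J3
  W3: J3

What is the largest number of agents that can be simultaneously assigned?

Unit-capacity flow: source→left, listed edges, right→sink; max matching = max flow.
Augmenting path W1→J1 (+1); matched 1.
Augmenting path W2→J3 (+1); matched 2.
No augmenting path remains; maximum matching = 2.
König certificate: {W1, J3} is a vertex cover of size 2 (every listed pair touches it), so no matching can be larger.

2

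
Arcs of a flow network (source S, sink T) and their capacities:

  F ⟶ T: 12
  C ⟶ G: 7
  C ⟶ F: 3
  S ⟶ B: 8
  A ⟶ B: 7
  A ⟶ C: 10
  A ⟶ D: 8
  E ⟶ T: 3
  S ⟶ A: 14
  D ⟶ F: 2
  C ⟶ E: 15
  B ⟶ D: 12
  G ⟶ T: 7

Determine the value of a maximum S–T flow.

Augment S→A→C→E→T: bottleneck 3, flow now 3.
Augment S→A→C→F→T: bottleneck 3, flow now 6.
Augment S→A→C→G→T: bottleneck 4, flow now 10.
Augment S→A→D→F→T: bottleneck 2, flow now 12.
No augmenting path remains; maximum flow = 12.
In the residual graph, reachable from S: {S, A, B, D}.
Min-cut edges: A→C (10), D→F (2); capacity 10 + 2 = 12.
This cut is saturated, so no flow can exceed 12.

12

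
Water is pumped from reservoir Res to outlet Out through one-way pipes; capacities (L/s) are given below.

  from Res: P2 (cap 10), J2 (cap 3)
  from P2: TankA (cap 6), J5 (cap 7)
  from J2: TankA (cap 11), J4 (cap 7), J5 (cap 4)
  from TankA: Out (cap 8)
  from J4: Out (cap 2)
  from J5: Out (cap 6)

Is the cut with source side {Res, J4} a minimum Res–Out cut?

No — its capacity is 15, but the minimum cut has capacity 13.

Given cut capacity: 10 + 3 + 2 = 15.
Augment Res→P2→TankA→Out: bottleneck 6, flow now 6.
Augment Res→P2→J5→Out: bottleneck 4, flow now 10.
Augment Res→J2→TankA→Out: bottleneck 2, flow now 12.
Augment Res→J2→J4→Out: bottleneck 1, flow now 13.
No augmenting path remains; maximum flow = 13.
In the residual graph, reachable from Res: {Res}.
Min-cut edges: Res→P2 (10), Res→J2 (3); capacity 10 + 3 = 13.
Cut capacity 15 exceeds the max flow 13, so it is not minimum.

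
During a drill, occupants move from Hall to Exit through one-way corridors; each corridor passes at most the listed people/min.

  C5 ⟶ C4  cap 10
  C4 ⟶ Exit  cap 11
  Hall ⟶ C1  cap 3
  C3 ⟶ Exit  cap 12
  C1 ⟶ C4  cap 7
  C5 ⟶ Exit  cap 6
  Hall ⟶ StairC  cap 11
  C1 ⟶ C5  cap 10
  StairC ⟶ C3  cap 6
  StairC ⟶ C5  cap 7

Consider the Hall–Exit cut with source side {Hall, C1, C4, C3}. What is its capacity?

44

Edges leaving {Hall, C1, C4, C3}: Hall→StairC (11), C1→C5 (10), C4→Exit (11), C3→Exit (12).
Cut capacity = 11 + 10 + 11 + 12 = 44.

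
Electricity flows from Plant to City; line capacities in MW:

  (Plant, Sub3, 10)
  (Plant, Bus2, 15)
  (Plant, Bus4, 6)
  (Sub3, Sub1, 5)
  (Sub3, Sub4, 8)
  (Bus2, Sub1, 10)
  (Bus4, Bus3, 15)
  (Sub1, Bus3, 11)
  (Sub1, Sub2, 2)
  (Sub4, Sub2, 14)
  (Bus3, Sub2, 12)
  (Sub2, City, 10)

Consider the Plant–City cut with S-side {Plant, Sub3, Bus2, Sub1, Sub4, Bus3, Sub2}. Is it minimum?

Given cut capacity: 6 + 10 = 16.
Augment Plant→Sub3→Sub1→Sub2→City: bottleneck 2, flow now 2.
Augment Plant→Sub3→Sub4→Sub2→City: bottleneck 8, flow now 10.
No augmenting path remains; maximum flow = 10.
In the residual graph, reachable from Plant: {Plant, Sub3, Bus2, Bus4, Sub1, Sub4, Bus3, Sub2}.
Min-cut edges: Sub2→City (10); capacity 10 = 10.
Cut capacity 16 exceeds the max flow 10, so it is not minimum.

No — its capacity is 16, but the minimum cut has capacity 10.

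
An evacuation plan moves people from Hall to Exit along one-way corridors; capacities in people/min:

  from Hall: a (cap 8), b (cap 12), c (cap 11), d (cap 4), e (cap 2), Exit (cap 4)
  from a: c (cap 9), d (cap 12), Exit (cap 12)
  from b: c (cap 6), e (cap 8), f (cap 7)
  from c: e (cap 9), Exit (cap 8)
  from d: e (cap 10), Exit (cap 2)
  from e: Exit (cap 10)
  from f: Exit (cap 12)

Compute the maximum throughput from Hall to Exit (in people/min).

Augment Hall→Exit: bottleneck 4, flow now 4.
Augment Hall→a→Exit: bottleneck 8, flow now 12.
Augment Hall→c→Exit: bottleneck 8, flow now 20.
Augment Hall→d→Exit: bottleneck 2, flow now 22.
Augment Hall→e→Exit: bottleneck 2, flow now 24.
Augment Hall→b→e→Exit: bottleneck 8, flow now 32.
Augment Hall→b→f→Exit: bottleneck 4, flow now 36.
Augment Hall→c→e→b→f→Exit: bottleneck 3, flow now 39. (uses reverse residual edge)
No augmenting path remains; maximum flow = 39.
In the residual graph, reachable from Hall: {Hall, b, c, d, e}.
Min-cut edges: Hall→a (8), Hall→Exit (4), b→f (7), c→Exit (8), d→Exit (2), e→Exit (10); capacity 8 + 4 + 7 + 8 + 2 + 10 = 39.
This cut is saturated, so no flow can exceed 39.

39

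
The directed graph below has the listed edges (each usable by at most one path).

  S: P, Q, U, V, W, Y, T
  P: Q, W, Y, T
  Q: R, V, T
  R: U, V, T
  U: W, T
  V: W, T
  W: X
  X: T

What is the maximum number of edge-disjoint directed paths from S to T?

Assign every edge capacity 1; by Menger, the answer equals the max flow.
Path S→T (+1); total 1.
Path S→P→T (+1); total 2.
Path S→Q→T (+1); total 3.
Path S→U→T (+1); total 4.
Path S→V→T (+1); total 5.
Path S→W→X→T (+1); total 6.
No residual S→T path; max flow = 6.
Certifying cut of size 6: {S→P, S→Q, S→T, S→U, S→V, S→W}.

6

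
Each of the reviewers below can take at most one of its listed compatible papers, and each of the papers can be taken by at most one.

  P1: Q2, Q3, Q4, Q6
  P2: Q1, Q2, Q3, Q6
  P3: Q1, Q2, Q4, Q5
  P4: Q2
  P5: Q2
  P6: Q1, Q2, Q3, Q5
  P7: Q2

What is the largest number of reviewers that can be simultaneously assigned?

5

Unit-capacity flow: source→left, listed edges, right→sink; max matching = max flow.
Augmenting path P1→Q2 (+1); matched 1.
Augmenting path P2→Q1 (+1); matched 2.
Augmenting path P3→Q4 (+1); matched 3.
Augmenting path P6→Q3 (+1); matched 4.
Augmenting path P4→Q2→P1→Q6 (+1); matched 5.
No augmenting path remains; maximum matching = 5.
König certificate: {P1, P2, P3, P6, Q2} is a vertex cover of size 5 (every listed pair touches it), so no matching can be larger.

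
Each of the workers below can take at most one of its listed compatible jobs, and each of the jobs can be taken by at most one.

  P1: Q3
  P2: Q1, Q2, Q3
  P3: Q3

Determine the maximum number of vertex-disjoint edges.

Unit-capacity flow: source→left, listed edges, right→sink; max matching = max flow.
Augmenting path P1→Q3 (+1); matched 1.
Augmenting path P2→Q1 (+1); matched 2.
No augmenting path remains; maximum matching = 2.
König certificate: {P2, Q3} is a vertex cover of size 2 (every listed pair touches it), so no matching can be larger.

2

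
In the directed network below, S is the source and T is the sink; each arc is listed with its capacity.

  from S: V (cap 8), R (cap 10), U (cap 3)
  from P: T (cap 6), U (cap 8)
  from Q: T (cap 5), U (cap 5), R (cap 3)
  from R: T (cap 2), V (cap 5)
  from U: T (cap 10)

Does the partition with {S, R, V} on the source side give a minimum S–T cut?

Yes — it is a minimum cut (capacity 5).

Given cut capacity: 3 + 2 = 5.
Augment S→R→T: bottleneck 2, flow now 2.
Augment S→U→T: bottleneck 3, flow now 5.
No augmenting path remains; maximum flow = 5.
Cut capacity 5 equals the max flow, so it is a minimum cut.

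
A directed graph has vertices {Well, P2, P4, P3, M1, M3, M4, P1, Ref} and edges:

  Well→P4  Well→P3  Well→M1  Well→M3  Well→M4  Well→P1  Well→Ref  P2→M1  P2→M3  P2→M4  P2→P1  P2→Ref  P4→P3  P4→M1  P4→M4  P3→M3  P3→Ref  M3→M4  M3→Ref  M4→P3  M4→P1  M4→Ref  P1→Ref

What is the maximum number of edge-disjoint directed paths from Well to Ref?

5

Assign every edge capacity 1; by Menger, the answer equals the max flow.
Path Well→Ref (+1); total 1.
Path Well→P3→Ref (+1); total 2.
Path Well→M3→Ref (+1); total 3.
Path Well→M4→Ref (+1); total 4.
Path Well→P1→Ref (+1); total 5.
No residual Well→Ref path; max flow = 5.
Certifying cut of size 5: {M3→Ref, M4→Ref, P1→Ref, P3→Ref, Well→Ref}.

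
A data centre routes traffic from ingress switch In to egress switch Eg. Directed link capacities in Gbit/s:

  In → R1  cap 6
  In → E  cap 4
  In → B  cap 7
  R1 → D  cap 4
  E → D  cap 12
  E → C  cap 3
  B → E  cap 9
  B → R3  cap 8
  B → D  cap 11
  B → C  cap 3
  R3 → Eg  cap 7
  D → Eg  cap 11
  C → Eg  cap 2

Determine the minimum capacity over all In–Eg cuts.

Augment In→R1→D→Eg: bottleneck 4, flow now 4.
Augment In→E→D→Eg: bottleneck 4, flow now 8.
Augment In→B→R3→Eg: bottleneck 7, flow now 15.
No augmenting path remains; maximum flow = 15.
By max-flow min-cut, the minimum cut capacity equals the max flow.
In the residual graph, reachable from In: {In, R1}.
Min-cut edges: In→E (4), In→B (7), R1→D (4); capacity 4 + 7 + 4 = 15.

15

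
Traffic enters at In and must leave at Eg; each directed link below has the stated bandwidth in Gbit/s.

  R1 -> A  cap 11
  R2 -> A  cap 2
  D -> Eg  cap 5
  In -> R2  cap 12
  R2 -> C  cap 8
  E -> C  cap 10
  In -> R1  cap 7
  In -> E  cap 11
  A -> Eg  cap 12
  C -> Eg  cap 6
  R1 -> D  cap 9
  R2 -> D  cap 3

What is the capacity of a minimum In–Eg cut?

18

Augment In→R2→D→Eg: bottleneck 3, flow now 3.
Augment In→R2→C→Eg: bottleneck 6, flow now 9.
Augment In→R2→A→Eg: bottleneck 2, flow now 11.
Augment In→R1→D→Eg: bottleneck 2, flow now 13.
Augment In→R1→A→Eg: bottleneck 5, flow now 18.
No augmenting path remains; maximum flow = 18.
By max-flow min-cut, the minimum cut capacity equals the max flow.
In the residual graph, reachable from In: {In, R2, E, C}.
Min-cut edges: In→R1 (7), R2→D (3), R2→A (2), C→Eg (6); capacity 7 + 3 + 2 + 6 = 18.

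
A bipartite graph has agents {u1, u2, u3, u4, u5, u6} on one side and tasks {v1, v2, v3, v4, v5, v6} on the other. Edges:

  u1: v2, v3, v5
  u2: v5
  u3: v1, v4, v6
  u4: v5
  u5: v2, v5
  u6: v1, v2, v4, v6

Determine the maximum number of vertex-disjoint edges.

Unit-capacity flow: source→left, listed edges, right→sink; max matching = max flow.
Augmenting path u1→v2 (+1); matched 1.
Augmenting path u2→v5 (+1); matched 2.
Augmenting path u3→v1 (+1); matched 3.
Augmenting path u6→v4 (+1); matched 4.
Augmenting path u5→v2→u1→v3 (+1); matched 5.
No augmenting path remains; maximum matching = 5.
König certificate: {u1, u3, u5, u6, v5} is a vertex cover of size 5 (every listed pair touches it), so no matching can be larger.

5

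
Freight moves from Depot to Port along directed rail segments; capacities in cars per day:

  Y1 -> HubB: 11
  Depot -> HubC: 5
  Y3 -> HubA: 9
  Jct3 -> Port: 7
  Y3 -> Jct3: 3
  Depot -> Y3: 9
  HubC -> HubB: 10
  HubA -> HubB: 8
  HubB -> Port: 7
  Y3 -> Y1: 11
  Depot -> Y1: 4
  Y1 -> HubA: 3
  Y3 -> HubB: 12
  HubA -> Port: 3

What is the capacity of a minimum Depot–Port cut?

Augment Depot→Y1→HubA→Port: bottleneck 3, flow now 3.
Augment Depot→Y1→HubB→Port: bottleneck 1, flow now 4.
Augment Depot→HubC→HubB→Port: bottleneck 5, flow now 9.
Augment Depot→Y3→HubB→Port: bottleneck 1, flow now 10.
Augment Depot→Y3→Jct3→Port: bottleneck 3, flow now 13.
No augmenting path remains; maximum flow = 13.
By max-flow min-cut, the minimum cut capacity equals the max flow.
In the residual graph, reachable from Depot: {Depot, Y1, HubC, Y3, HubA, HubB}.
Min-cut edges: Y3→Jct3 (3), HubA→Port (3), HubB→Port (7); capacity 3 + 3 + 7 = 13.

13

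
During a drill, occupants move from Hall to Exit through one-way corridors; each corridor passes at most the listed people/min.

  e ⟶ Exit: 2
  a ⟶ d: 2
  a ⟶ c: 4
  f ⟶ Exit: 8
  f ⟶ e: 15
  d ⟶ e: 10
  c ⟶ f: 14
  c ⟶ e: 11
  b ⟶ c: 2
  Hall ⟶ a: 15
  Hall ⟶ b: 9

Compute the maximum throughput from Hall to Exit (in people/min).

Augment Hall→a→c→e→Exit: bottleneck 2, flow now 2.
Augment Hall→a→c→f→Exit: bottleneck 2, flow now 4.
Augment Hall→b→c→f→Exit: bottleneck 2, flow now 6.
Augment Hall→a→d→e→c→f→Exit: bottleneck 2, flow now 8. (uses reverse residual edge)
No augmenting path remains; maximum flow = 8.
In the residual graph, reachable from Hall: {Hall, a, b}.
Min-cut edges: a→c (4), a→d (2), b→c (2); capacity 4 + 2 + 2 = 8.
This cut is saturated, so no flow can exceed 8.

8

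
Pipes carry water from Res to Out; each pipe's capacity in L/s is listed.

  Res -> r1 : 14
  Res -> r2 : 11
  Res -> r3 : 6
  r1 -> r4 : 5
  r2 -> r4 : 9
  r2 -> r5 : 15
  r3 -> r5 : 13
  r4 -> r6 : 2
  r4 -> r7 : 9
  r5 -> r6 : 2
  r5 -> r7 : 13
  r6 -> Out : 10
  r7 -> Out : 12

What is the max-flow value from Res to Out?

16

Augment Res→r1→r4→r6→Out: bottleneck 2, flow now 2.
Augment Res→r1→r4→r7→Out: bottleneck 3, flow now 5.
Augment Res→r2→r4→r7→Out: bottleneck 6, flow now 11.
Augment Res→r2→r5→r6→Out: bottleneck 2, flow now 13.
Augment Res→r2→r5→r7→Out: bottleneck 3, flow now 16.
No augmenting path remains; maximum flow = 16.
In the residual graph, reachable from Res: {Res, r1, r2, r3, r4, r5, r7}.
Min-cut edges: r4→r6 (2), r5→r6 (2), r7→Out (12); capacity 2 + 2 + 12 = 16.
This cut is saturated, so no flow can exceed 16.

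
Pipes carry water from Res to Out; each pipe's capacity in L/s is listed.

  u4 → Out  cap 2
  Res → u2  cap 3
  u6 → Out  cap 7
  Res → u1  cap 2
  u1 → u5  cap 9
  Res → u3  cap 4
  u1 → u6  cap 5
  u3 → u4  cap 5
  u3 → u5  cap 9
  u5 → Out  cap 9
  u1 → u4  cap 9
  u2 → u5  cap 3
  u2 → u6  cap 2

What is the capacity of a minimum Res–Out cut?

Augment Res→u1→u4→Out: bottleneck 2, flow now 2.
Augment Res→u2→u5→Out: bottleneck 3, flow now 5.
Augment Res→u3→u5→Out: bottleneck 4, flow now 9.
No augmenting path remains; maximum flow = 9.
By max-flow min-cut, the minimum cut capacity equals the max flow.
In the residual graph, reachable from Res: {Res}.
Min-cut edges: Res→u1 (2), Res→u2 (3), Res→u3 (4); capacity 2 + 3 + 4 = 9.

9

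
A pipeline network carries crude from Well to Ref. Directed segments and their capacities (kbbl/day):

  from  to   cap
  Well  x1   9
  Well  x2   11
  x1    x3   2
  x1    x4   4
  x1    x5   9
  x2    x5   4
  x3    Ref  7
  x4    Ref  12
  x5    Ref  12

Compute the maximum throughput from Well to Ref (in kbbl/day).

13

Augment Well→x1→x3→Ref: bottleneck 2, flow now 2.
Augment Well→x1→x4→Ref: bottleneck 4, flow now 6.
Augment Well→x1→x5→Ref: bottleneck 3, flow now 9.
Augment Well→x2→x5→Ref: bottleneck 4, flow now 13.
No augmenting path remains; maximum flow = 13.
In the residual graph, reachable from Well: {Well, x2}.
Min-cut edges: Well→x1 (9), x2→x5 (4); capacity 9 + 4 = 13.
This cut is saturated, so no flow can exceed 13.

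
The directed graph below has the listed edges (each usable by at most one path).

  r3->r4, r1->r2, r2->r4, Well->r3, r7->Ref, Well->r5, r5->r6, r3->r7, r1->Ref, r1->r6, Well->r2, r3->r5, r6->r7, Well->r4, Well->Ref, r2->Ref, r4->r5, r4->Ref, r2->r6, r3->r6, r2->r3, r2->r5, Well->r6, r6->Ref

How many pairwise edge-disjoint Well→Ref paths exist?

Assign every edge capacity 1; by Menger, the answer equals the max flow.
Path Well→Ref (+1); total 1.
Path Well→r2→Ref (+1); total 2.
Path Well→r4→Ref (+1); total 3.
Path Well→r6→Ref (+1); total 4.
Path Well→r3→r7→Ref (+1); total 5.
No residual Well→Ref path; max flow = 5.
Certifying cut of size 5: {Well→Ref, Well→r2, r4→Ref, r6→Ref, r7→Ref}.

5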